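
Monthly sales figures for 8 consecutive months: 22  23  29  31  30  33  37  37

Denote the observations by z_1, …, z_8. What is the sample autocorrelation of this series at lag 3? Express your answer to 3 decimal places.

-0.020

Mean z̄ = (22 + 23 + 29 + 31 + 30 + 33 + 37 + 37)/8 = 30.2500
Deviations from mean: -8.2500, -7.2500, -1.2500, 0.7500, -0.2500, 2.7500, 6.7500, 6.7500
Numerator Σ_{t=1}^{5}(z_t−z̄)(z_{t+3}−z̄) = -4.4375
Denominator Σ(z_t−z̄)² = 221.5000
r_3 = -4.4375 / 221.5000 = -0.020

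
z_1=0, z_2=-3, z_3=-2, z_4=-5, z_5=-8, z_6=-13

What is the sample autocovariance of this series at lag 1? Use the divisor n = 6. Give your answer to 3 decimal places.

6.718

Mean z̄ = (0 − 3 − 2 − 5 − 8 − 13)/6 = -5.1667
Σ_{t=1}^{5}(z_t−z̄)(z_{t+1}−z̄) = 40.3056
γ_1 = 40.3056 / 6 = 6.718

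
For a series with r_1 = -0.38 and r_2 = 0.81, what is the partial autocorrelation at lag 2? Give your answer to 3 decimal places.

φ_{22} = (r_2 − r_1²) / (1 − r_1²)
r_1² = (-0.38)² = 0.1444
Numerator = 0.81 − 0.1444 = 0.6656; denominator = 1 − 0.1444 = 0.8556
φ_{22} = 0.6656 / 0.8556 = 0.778

0.778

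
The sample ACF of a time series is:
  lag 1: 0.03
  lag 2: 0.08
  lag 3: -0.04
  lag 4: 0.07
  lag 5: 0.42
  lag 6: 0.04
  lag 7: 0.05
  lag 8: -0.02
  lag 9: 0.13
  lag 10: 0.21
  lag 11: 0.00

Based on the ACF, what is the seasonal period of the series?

5

The largest autocorrelation is r_5 = 0.42, with a weaker echo at lag 10 (0.21); the remaining lags stay at or below 0.13.
The dominant spike at lag 5 indicates a seasonal period of 5.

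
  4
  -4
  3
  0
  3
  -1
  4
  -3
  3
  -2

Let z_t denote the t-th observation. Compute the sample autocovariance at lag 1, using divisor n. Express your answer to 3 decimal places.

-6.599

Mean z̄ = (4 − 4 + 3 + 0 + 3 − 1 + 4 − 3 + 3 − 2)/10 = 0.7000
Σ_{t=1}^{9}(z_t−z̄)(z_{t+1}−z̄) = -65.9900
γ_1 = -65.9900 / 10 = -6.599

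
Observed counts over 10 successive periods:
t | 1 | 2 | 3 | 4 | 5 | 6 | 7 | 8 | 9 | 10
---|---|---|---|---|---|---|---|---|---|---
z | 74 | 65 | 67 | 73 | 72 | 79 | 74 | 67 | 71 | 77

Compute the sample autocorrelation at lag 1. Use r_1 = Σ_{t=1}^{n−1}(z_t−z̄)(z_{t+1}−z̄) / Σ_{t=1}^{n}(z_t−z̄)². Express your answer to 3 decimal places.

Mean z̄ = (74 + 65 + 67 + 73 + 72 + 79 + 74 + 67 + 71 + 77)/10 = 71.9000
Numerator Σ_{t=1}^{9}(z_t−z̄)(z_{t+1}−z̄) = 19.1900
Denominator Σ(z_t−z̄)² = 182.9000
r_1 = 19.1900 / 182.9000 = 0.105

0.105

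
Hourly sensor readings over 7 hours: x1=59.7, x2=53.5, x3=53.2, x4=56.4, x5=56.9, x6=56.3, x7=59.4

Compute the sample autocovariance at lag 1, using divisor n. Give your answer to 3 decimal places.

Mean x̄ = (59.7 + 53.5 + 53.2 + 56.4 + 56.9 + 56.3 + 59.4)/7 = 56.4857
Σ_{t=1}^{6}(x_t−x̄)(x_{t+1}−x̄) = -0.1588
γ_1 = -0.1588 / 7 = -0.023

-0.023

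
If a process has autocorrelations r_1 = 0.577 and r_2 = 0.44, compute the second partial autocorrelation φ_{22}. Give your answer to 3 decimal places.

φ_{22} = (r_2 − r_1²) / (1 − r_1²)
r_1² = (0.577)² = 0.332929
Numerator = 0.44 − 0.3329 = 0.1071; denominator = 1 − 0.3329 = 0.6671
φ_{22} = 0.1071 / 0.6671 = 0.161

0.161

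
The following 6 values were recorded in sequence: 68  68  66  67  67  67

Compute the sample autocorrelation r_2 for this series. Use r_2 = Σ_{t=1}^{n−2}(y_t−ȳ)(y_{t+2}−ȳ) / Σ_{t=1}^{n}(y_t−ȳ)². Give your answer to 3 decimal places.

-0.314

Mean ȳ = (68 + 68 + 66 + 67 + 67 + 67)/6 = 67.1667
Deviations from mean: 0.8333, 0.8333, -1.1667, -0.1667, -0.1667, -0.1667
Numerator Σ_{t=1}^{4}(y_t−ȳ)(y_{t+2}−ȳ) = -0.8889
Denominator Σ(y_t−ȳ)² = 2.8333
r_2 = -0.8889 / 2.8333 = -0.314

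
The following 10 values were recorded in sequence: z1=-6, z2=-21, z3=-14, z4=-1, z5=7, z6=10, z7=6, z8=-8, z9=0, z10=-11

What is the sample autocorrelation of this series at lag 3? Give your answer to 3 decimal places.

-0.410

Mean z̄ = (-6 − 21 − 14 − 1 + 7 + 10 + 6 − 8 + 0 − 11)/10 = -3.8000
Numerator Σ_{t=1}^{7}(z_t−z̄)(z_{t+3}−z̄) = -368.7200
Denominator Σ(z_t−z̄)² = 899.6000
r_3 = -368.7200 / 899.6000 = -0.410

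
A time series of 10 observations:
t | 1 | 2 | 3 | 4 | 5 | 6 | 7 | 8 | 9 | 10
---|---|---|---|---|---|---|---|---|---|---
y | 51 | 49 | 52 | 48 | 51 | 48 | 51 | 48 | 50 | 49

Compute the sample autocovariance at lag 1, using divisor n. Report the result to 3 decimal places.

Mean ȳ = (51 + 49 + 52 + 48 + 51 + 48 + 51 + 48 + 50 + 49)/10 = 49.7000
Σ_{t=1}^{9}(y_t−ȳ)(y_{t+1}−ȳ) = -15.9900
γ_1 = -15.9900 / 10 = -1.599

-1.599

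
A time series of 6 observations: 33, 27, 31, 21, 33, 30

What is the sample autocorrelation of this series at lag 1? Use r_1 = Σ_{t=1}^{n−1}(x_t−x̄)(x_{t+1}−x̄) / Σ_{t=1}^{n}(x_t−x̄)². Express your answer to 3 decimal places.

-0.528

Mean x̄ = (33 + 27 + 31 + 21 + 33 + 30)/6 = 29.1667
Deviations from mean: 3.8333, -2.1667, 1.8333, -8.1667, 3.8333, 0.8333
Σ(x_t−x̄)(x_{t+1}−x̄) = (-8.3056) + (-3.9722) + (-14.9722) + (-31.3056) + (3.1944) = -55.3611
Denominator Σ(x_t−x̄)² = 104.8333
r_1 = -55.3611 / 104.8333 = -0.528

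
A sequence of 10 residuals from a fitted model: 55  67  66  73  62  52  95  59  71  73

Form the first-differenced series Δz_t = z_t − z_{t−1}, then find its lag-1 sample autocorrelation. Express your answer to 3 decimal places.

First differences Δz: 12, -1, 7, -11, -10, 43, -36, 12, 2
Mean of differences = 2.0000
Numerator Σ(Δz_t−Δz̄)(Δz_{t+1}−Δz̄) = -2384.0000
Denominator Σ(Δz_t−Δz̄)² = 3672.0000
r_1(Δz) = -2384.0000 / 3672.0000 = -0.649

-0.649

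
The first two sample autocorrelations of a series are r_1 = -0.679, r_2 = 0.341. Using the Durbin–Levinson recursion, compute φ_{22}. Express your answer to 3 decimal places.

φ_{22} = (r_2 − r_1²) / (1 − r_1²)
r_1² = (-0.679)² = 0.461041
Numerator = 0.341 − 0.4610 = -0.1200; denominator = 1 − 0.4610 = 0.5390
φ_{22} = -0.1200 / 0.5390 = -0.223

-0.223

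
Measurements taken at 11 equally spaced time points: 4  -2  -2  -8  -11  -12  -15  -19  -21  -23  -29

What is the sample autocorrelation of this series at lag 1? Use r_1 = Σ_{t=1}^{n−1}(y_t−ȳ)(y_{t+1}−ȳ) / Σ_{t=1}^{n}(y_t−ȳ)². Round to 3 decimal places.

0.659

Mean ȳ = (4 − 2 − 2 − 8 − 11 − 12 − 15 − 19 − 21 − 23 − 29)/11 = -12.5455
Numerator Σ_{t=1}^{10}(y_t−ȳ)(y_{t+1}−ȳ) = 670.9752
Denominator Σ(y_t−ȳ)² = 1018.7273
r_1 = 670.9752 / 1018.7273 = 0.659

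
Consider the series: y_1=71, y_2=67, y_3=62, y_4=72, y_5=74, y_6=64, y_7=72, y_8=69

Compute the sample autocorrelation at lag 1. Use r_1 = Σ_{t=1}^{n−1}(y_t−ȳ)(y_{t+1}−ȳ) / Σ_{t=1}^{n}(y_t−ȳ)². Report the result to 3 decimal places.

Mean ȳ = (71 + 67 + 62 + 72 + 74 + 64 + 72 + 69)/8 = 68.8750
Deviations from mean: 2.1250, -1.8750, -6.8750, 3.1250, 5.1250, -4.8750, 3.1250, 0.1250
Σ(y_t−ȳ)(y_{t+1}−ȳ) = (-3.9844) + (12.8906) + (-21.4844) + (16.0156) + (-24.9844) + (-15.2344) + (0.3906) = -36.3906
Denominator Σ(y_t−ȳ)² = 124.8750
r_1 = -36.3906 / 124.8750 = -0.291

-0.291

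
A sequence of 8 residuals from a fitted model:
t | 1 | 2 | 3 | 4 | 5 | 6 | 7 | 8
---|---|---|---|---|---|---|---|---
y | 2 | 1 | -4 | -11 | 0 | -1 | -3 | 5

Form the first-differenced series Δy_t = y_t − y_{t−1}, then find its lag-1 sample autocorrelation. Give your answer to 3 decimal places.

First differences Δy: -1, -5, -7, 11, -1, -2, 8
Mean of differences = 0.4286
Numerator Σ(Δy_t−Δȳ)(Δy_{t+1}−Δȳ) = -60.4694
Denominator Σ(Δy_t−Δȳ)² = 263.7143
r_1(Δy) = -60.4694 / 263.7143 = -0.229

-0.229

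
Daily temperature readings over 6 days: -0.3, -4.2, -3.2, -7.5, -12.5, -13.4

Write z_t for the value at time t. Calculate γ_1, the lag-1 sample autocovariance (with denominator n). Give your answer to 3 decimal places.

10.890

Mean z̄ = (-0.3 − 4.2 − 3.2 − 7.5 − 12.5 − 13.4)/6 = -6.8500
Σ_{t=1}^{5}(z_t−z̄)(z_{t+1}−z̄) = 65.3375
γ_1 = 65.3375 / 6 = 10.890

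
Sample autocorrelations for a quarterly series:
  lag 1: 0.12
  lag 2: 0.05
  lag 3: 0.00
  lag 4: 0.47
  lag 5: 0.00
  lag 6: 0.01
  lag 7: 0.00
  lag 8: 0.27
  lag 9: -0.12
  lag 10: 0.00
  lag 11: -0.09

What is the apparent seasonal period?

4

The largest autocorrelation is r_4 = 0.47, with a weaker echo at lag 8 (0.27); the remaining lags stay at or below 0.12.
The dominant spike at lag 4 indicates a seasonal period of 4.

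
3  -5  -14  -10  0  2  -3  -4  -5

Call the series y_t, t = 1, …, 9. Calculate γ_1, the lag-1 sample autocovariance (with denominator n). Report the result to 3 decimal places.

Mean ȳ = (3 − 5 − 14 − 10 + 0 + 2 − 3 − 4 − 5)/9 = -4.0000
Σ_{t=1}^{8}(y_t−ȳ)(y_{t+1}−ȳ) = 69.0000
γ_1 = 69.0000 / 9 = 7.667

7.667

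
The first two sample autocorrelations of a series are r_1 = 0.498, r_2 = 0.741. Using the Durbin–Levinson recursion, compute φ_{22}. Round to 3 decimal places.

0.656

φ_{22} = (r_2 − r_1²) / (1 − r_1²)
r_1² = (0.498)² = 0.248004
Numerator = 0.741 − 0.2480 = 0.4930; denominator = 1 − 0.2480 = 0.7520
φ_{22} = 0.4930 / 0.7520 = 0.656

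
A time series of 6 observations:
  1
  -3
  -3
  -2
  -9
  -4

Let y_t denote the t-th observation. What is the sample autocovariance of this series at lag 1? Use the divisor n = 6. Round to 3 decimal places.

-0.296

Mean ȳ = (1 − 3 − 3 − 2 − 9 − 4)/6 = -3.3333
Σ_{t=1}^{5}(y_t−ȳ)(y_{t+1}−ȳ) = -1.7778
γ_1 = -1.7778 / 6 = -0.296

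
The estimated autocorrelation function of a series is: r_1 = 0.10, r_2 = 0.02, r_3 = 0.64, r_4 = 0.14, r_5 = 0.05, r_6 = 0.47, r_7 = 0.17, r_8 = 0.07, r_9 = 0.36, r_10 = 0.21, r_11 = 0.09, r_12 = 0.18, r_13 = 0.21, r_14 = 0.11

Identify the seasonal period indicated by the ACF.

The largest autocorrelation is r_3 = 0.64, with weaker echoes at lags 6 (0.47) and 9 (0.36); the remaining lags stay at or below 0.21.
The dominant spike at lag 3 indicates a seasonal period of 3.

3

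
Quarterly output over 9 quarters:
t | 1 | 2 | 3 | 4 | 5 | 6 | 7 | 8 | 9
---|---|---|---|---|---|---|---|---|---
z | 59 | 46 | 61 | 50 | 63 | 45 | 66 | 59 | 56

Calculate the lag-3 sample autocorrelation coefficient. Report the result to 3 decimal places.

Mean z̄ = (59 + 46 + 61 + 50 + 63 + 45 + 66 + 59 + 56)/9 = 56.1111
Σ(z_t−z̄)(z_{t+3}−z̄) = (-17.6543) + (-69.6543) + (-54.3210) + (-60.4321) + (19.9012) + (1.2346) = -180.9259
Denominator Σ(z_t−z̄)² = 448.8889
r_3 = -180.9259 / 448.8889 = -0.403

-0.403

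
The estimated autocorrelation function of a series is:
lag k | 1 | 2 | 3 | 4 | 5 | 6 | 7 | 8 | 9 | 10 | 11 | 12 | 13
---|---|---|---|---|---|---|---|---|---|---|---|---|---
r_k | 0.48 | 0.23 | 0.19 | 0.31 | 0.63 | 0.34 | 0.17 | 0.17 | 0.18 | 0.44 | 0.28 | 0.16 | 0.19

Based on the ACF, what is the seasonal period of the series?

The largest autocorrelation is r_5 = 0.63; the remaining lags stay at or below 0.48. The elevated value at lag 1 (0.48), dropping to 0.23 at lag 2, reflects decaying short-term dependence rather than seasonality.
The dominant spike at lag 5 indicates a seasonal period of 5.

5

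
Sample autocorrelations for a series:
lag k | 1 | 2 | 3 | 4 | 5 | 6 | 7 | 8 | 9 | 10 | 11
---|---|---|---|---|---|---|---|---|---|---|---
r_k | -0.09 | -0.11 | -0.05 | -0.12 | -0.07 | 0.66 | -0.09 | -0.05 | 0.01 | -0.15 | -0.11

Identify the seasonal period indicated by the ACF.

The largest autocorrelation is r_6 = 0.66; the remaining lags stay at or below 0.01.
The dominant spike at lag 6 indicates a seasonal period of 6.

6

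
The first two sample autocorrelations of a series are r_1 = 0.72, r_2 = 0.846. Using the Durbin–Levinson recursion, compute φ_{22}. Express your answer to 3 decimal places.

φ_{22} = (r_2 − r_1²) / (1 − r_1²)
r_1² = (0.72)² = 0.5184
Numerator = 0.846 − 0.5184 = 0.3276; denominator = 1 − 0.5184 = 0.4816
φ_{22} = 0.3276 / 0.4816 = 0.680

0.680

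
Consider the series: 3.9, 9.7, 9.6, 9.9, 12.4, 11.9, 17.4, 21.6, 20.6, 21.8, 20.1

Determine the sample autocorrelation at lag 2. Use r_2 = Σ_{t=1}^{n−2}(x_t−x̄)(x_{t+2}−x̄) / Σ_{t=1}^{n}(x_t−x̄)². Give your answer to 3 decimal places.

Mean x̄ = (3.9 + 9.7 + 9.6 + 9.9 + 12.4 + 11.9 + 17.4 + 21.6 + 20.6 + 21.8 + 20.1)/11 = 14.4455
Numerator Σ_{t=1}^{9}(x_t−x̄)(x_{t+2}−x̄) = 175.4977
Denominator Σ(x_t−x̄)² = 372.3873
r_2 = 175.4977 / 372.3873 = 0.471

0.471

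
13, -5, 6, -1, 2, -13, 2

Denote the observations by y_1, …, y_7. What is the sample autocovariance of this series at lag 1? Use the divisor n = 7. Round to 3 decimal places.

-21.292

Mean ȳ = (13 − 5 + 6 − 1 + 2 − 13 + 2)/7 = 0.5714
Deviations: 12.4286, -5.5714, 5.4286, -1.5714, 1.4286, -13.5714, 1.4286
Σ_{t=1}^{6}(y_t−ȳ)(y_{t+1}−ȳ) = -149.0408
γ_1 = -149.0408 / 7 = -21.292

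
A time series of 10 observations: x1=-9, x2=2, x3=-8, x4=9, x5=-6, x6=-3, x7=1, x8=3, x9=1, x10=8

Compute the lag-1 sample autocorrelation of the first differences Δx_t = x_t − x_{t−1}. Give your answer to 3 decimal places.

-0.739

First differences Δx: 11, -10, 17, -15, 3, 4, 2, -2, 7
Mean of differences = 1.8889
Numerator Σ(Δx_t−Δx̄)(Δx_{t+1}−Δx̄) = -579.6790
Denominator Σ(Δx_t−Δx̄)² = 784.8889
r_1(Δx) = -579.6790 / 784.8889 = -0.739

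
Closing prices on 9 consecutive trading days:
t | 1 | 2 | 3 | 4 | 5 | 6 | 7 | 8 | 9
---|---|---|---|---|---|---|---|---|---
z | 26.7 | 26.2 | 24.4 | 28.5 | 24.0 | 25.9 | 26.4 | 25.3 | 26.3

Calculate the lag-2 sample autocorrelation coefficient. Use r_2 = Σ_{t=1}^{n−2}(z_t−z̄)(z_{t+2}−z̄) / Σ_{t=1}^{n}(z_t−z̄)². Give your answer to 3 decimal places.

Mean z̄ = (26.7 + 26.2 + 24.4 + 28.5 + 24.0 + 25.9 + 26.4 + 25.3 + 26.3)/9 = 25.9667
Σ(z_t−z̄)(z_{t+2}−z̄) = (-1.1489) + (0.5911) + (3.0811) + (-0.1689) + (-0.8522) + (0.0444) + (0.1444) = 1.6911
Denominator Σ(z_t−z̄)² = 14.0800
r_2 = 1.6911 / 14.0800 = 0.120

0.120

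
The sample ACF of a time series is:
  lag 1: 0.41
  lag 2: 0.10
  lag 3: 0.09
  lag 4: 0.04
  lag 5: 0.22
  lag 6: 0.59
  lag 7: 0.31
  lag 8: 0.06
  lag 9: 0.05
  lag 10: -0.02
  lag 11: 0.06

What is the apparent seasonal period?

The largest autocorrelation is r_6 = 0.59; the remaining lags stay at or below 0.41. The elevated value at lag 1 (0.41), dropping to 0.10 at lag 2, reflects decaying short-term dependence rather than seasonality.
The dominant spike at lag 6 indicates a seasonal period of 6.

6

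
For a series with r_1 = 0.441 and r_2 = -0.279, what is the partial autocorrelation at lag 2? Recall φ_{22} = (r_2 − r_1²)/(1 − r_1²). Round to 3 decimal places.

φ_{22} = (r_2 − r_1²) / (1 − r_1²)
r_1² = (0.441)² = 0.194481
Numerator = -0.279 − 0.1945 = -0.4735; denominator = 1 − 0.1945 = 0.8055
φ_{22} = -0.4735 / 0.8055 = -0.588

-0.588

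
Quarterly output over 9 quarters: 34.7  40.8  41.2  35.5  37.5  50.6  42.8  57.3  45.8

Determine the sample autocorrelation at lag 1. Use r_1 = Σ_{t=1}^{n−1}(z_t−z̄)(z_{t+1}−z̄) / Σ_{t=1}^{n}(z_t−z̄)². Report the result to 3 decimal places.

Mean z̄ = (34.7 + 40.8 + 41.2 + 35.5 + 37.5 + 50.6 + 42.8 + 57.3 + 45.8)/9 = 42.9111
Numerator Σ_{t=1}^{8}(z_t−z̄)(z_{t+1}−z̄) = 71.2399
Denominator Σ(z_t−z̄)² = 433.5289
r_1 = 71.2399 / 433.5289 = 0.164

0.164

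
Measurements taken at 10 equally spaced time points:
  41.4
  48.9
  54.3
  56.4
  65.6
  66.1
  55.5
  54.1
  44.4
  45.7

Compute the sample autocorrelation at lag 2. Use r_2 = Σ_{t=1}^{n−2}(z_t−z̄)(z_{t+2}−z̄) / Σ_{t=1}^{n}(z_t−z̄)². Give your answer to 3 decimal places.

Mean z̄ = (41.4 + 48.9 + 54.3 + 56.4 + 65.6 + 66.1 + 55.5 + 54.1 + 44.4 + 45.7)/10 = 53.2400
Numerator Σ_{t=1}^{8}(z_t−z̄)(z_{t+2}−z̄) = 40.0048
Denominator Σ(z_t−z̄)² = 629.1240
r_2 = 40.0048 / 629.1240 = 0.064

0.064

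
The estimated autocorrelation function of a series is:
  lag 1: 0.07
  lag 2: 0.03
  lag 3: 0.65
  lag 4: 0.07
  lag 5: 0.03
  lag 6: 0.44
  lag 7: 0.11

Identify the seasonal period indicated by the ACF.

3

The largest autocorrelation is r_3 = 0.65, with a weaker echo at lag 6 (0.44); the remaining lags stay at or below 0.11.
The dominant spike at lag 3 indicates a seasonal period of 3.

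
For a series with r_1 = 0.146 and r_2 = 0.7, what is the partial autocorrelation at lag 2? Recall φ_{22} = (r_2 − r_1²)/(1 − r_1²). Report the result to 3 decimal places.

0.693

φ_{22} = (r_2 − r_1²) / (1 − r_1²)
r_1² = (0.146)² = 0.021316
Numerator = 0.7 − 0.0213 = 0.6787; denominator = 1 − 0.0213 = 0.9787
φ_{22} = 0.6787 / 0.9787 = 0.693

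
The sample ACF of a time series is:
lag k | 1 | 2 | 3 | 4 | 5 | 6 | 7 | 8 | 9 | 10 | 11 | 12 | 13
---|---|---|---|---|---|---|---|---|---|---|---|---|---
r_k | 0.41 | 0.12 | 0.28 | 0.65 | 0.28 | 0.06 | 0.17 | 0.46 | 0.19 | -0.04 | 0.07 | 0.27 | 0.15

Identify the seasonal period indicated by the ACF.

The largest autocorrelation is r_4 = 0.65, with a weaker echo at lag 8 (0.46); the remaining lags stay at or below 0.41. The elevated value at lag 1 (0.41), dropping to 0.12 at lag 2, reflects decaying short-term dependence rather than seasonality.
The dominant spike at lag 4 indicates a seasonal period of 4.

4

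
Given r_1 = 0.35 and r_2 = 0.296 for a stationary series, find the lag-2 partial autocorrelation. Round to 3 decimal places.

φ_{22} = (r_2 − r_1²) / (1 − r_1²)
r_1² = (0.35)² = 0.1225
Numerator = 0.296 − 0.1225 = 0.1735; denominator = 1 − 0.1225 = 0.8775
φ_{22} = 0.1735 / 0.8775 = 0.198

0.198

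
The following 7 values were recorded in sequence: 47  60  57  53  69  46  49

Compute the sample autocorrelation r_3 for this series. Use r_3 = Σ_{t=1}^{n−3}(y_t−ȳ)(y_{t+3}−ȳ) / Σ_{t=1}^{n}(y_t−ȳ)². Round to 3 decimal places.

Mean ȳ = (47 + 60 + 57 + 53 + 69 + 46 + 49)/7 = 54.4286
Deviations from mean: -7.4286, 5.5714, 2.5714, -1.4286, 14.5714, -8.4286, -5.4286
Σ(y_t−ȳ)(y_{t+3}−ȳ) = (10.6122) + (81.1837) + (-21.6735) + (7.7551) = 77.8776
Denominator Σ(y_t−ȳ)² = 407.7143
r_3 = 77.8776 / 407.7143 = 0.191

0.191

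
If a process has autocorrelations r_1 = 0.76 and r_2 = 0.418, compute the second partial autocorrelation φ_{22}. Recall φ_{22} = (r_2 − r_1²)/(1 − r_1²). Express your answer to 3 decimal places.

φ_{22} = (r_2 − r_1²) / (1 − r_1²)
r_1² = (0.76)² = 0.5776
Numerator = 0.418 − 0.5776 = -0.1596; denominator = 1 − 0.5776 = 0.4224
φ_{22} = -0.1596 / 0.4224 = -0.378

-0.378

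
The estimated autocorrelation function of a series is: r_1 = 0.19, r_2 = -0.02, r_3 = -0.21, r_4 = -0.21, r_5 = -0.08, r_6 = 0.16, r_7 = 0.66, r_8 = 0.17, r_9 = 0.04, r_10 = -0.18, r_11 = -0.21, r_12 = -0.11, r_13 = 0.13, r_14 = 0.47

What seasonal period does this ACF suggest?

7

The largest autocorrelation is r_7 = 0.66, with a weaker echo at lag 14 (0.47); the remaining lags stay at or below 0.19.
The dominant spike at lag 7 indicates a seasonal period of 7.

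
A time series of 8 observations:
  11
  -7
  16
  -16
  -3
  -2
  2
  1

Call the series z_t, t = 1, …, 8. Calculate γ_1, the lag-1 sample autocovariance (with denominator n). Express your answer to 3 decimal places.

-48.820

Mean z̄ = (11 − 7 + 16 − 16 − 3 − 2 + 2 + 1)/8 = 0.2500
Σ_{t=1}^{7}(z_t−z̄)(z_{t+1}−z̄) = -390.5625
γ_1 = -390.5625 / 8 = -48.820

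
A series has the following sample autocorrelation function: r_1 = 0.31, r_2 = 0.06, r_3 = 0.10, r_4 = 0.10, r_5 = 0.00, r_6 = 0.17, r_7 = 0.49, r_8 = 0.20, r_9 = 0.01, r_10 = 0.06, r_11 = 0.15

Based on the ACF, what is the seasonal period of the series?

7

The largest autocorrelation is r_7 = 0.49; the remaining lags stay at or below 0.31. The elevated value at lag 1 (0.31), dropping to 0.06 at lag 2, reflects decaying short-term dependence rather than seasonality.
The dominant spike at lag 7 indicates a seasonal period of 7.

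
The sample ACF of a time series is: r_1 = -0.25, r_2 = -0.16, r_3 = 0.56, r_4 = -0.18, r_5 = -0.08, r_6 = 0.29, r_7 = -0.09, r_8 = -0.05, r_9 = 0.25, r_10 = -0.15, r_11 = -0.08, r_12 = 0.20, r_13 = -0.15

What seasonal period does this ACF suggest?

The largest autocorrelation is r_3 = 0.56, with weaker echoes at lags 6 (0.29), 9 (0.25) and 12 (0.20); the remaining lags stay at or below -0.05.
The dominant spike at lag 3 indicates a seasonal period of 3.

3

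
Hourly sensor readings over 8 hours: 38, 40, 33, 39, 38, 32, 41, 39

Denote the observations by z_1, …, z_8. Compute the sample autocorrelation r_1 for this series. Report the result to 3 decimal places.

Mean z̄ = (38 + 40 + 33 + 39 + 38 + 32 + 41 + 39)/8 = 37.5000
Σ(z_t−z̄)(z_{t+1}−z̄) = (1.2500) + (-11.2500) + (-6.7500) + (0.7500) + (-2.7500) + (-19.2500) + (5.2500) = -32.7500
Denominator Σ(z_t−z̄)² = 74.0000
r_1 = -32.7500 / 74.0000 = -0.443

-0.443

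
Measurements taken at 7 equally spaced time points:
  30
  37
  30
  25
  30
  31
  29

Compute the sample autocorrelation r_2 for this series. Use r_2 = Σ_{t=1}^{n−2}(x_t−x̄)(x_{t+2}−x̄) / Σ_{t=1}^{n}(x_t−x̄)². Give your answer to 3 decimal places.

Mean x̄ = (30 + 37 + 30 + 25 + 30 + 31 + 29)/7 = 30.2857
Numerator Σ_{t=1}^{5}(x_t−x̄)(x_{t+2}−x̄) = -38.7347
Denominator Σ(x_t−x̄)² = 75.4286
r_2 = -38.7347 / 75.4286 = -0.514

-0.514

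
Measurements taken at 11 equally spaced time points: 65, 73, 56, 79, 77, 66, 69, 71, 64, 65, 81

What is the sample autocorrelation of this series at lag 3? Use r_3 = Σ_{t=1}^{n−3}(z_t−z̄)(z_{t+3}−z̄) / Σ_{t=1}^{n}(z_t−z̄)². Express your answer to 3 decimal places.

0.132

Mean z̄ = (65 + 73 + 56 + 79 + 77 + 66 + 69 + 71 + 64 + 65 + 81)/11 = 69.6364
Numerator Σ_{t=1}^{8}(z_t−z̄)(z_{t+3}−z̄) = 73.9669
Denominator Σ(z_t−z̄)² = 558.5455
r_3 = 73.9669 / 558.5455 = 0.132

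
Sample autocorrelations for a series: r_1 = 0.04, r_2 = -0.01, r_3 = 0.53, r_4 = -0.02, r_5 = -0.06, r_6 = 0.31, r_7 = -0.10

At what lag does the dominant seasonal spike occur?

The largest autocorrelation is r_3 = 0.53, with a weaker echo at lag 6 (0.31); the remaining lags stay at or below 0.04.
The dominant spike at lag 3 indicates a seasonal period of 3.

3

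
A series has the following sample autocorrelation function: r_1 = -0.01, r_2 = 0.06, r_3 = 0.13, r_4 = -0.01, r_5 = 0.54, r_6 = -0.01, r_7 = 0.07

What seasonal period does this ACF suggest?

5

The largest autocorrelation is r_5 = 0.54; the remaining lags stay at or below 0.13.
The dominant spike at lag 5 indicates a seasonal period of 5.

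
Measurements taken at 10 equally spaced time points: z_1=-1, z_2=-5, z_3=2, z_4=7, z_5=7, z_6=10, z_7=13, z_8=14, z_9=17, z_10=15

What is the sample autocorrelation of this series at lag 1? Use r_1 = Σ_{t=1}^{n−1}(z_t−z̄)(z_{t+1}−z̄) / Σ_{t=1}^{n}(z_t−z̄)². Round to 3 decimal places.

0.739

Mean z̄ = (-1 − 5 + 2 + 7 + 7 + 10 + 13 + 14 + 17 + 15)/10 = 7.9000
Numerator Σ_{t=1}^{9}(z_t−z̄)(z_{t+1}−z̄) = 357.0900
Denominator Σ(z_t−z̄)² = 482.9000
r_1 = 357.0900 / 482.9000 = 0.739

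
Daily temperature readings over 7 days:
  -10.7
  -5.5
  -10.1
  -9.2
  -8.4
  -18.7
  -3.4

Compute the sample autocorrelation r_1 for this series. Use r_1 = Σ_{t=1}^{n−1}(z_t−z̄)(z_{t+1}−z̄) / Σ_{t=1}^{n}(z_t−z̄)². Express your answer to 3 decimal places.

-0.518

Mean z̄ = (-10.7 − 5.5 − 10.1 − 9.2 − 8.4 − 18.7 − 3.4)/7 = -9.4286
Deviations from mean: -1.2714, 3.9286, -0.6714, 0.2286, 1.0286, -9.2714, 6.0286
Σ(z_t−z̄)(z_{t+1}−z̄) = (-4.9949) + (-2.6378) + (-0.1535) + (0.2351) + (-9.5363) + (-55.8935) = -72.9808
Denominator Σ(z_t−z̄)² = 140.9143
r_1 = -72.9808 / 140.9143 = -0.518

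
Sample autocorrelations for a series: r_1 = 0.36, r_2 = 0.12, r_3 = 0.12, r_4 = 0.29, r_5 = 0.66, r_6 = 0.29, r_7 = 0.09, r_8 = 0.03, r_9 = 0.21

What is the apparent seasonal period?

The largest autocorrelation is r_5 = 0.66; the remaining lags stay at or below 0.36. The elevated value at lag 1 (0.36), dropping to 0.12 at lag 2, reflects decaying short-term dependence rather than seasonality.
The dominant spike at lag 5 indicates a seasonal period of 5.

5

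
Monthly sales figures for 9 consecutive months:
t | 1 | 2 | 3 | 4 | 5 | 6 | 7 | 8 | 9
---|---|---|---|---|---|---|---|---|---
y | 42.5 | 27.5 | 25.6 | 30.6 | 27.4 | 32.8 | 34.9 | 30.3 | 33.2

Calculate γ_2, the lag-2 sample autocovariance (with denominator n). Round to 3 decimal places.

-5.238

Mean ȳ = (42.5 + 27.5 + 25.6 + 30.6 + 27.4 + 32.8 + 34.9 + 30.3 + 33.2)/9 = 31.6444
Σ_{t=1}^{7}(y_t−ȳ)(y_{t+2}−ȳ) = -47.1462
γ_2 = -47.1462 / 9 = -5.238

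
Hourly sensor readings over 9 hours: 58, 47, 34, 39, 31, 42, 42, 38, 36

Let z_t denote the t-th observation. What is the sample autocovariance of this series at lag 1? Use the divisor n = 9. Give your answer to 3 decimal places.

Mean z̄ = (58 + 47 + 34 + 39 + 31 + 42 + 42 + 38 + 36)/9 = 40.7778
Σ_{t=1}^{8}(z_t−z̄)(z_{t+1}−z̄) = 93.8395
γ_1 = 93.8395 / 9 = 10.427

10.427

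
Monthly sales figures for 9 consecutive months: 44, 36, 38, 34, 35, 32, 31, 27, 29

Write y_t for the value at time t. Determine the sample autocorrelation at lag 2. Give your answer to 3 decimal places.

Mean ȳ = (44 + 36 + 38 + 34 + 35 + 32 + 31 + 27 + 29)/9 = 34.0000
Numerator Σ_{t=1}^{7}(y_t−ȳ)(y_{t+2}−ȳ) = 70.0000
Denominator Σ(y_t−ȳ)² = 208.0000
r_2 = 70.0000 / 208.0000 = 0.337

0.337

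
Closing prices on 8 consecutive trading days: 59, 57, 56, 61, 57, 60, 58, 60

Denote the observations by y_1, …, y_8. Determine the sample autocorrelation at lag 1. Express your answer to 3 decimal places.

Mean ȳ = (59 + 57 + 56 + 61 + 57 + 60 + 58 + 60)/8 = 58.5000
Numerator Σ_{t=1}^{7}(y_t−ȳ)(y_{t+1}−ȳ) = -10.7500
Denominator Σ(y_t−ȳ)² = 22.0000
r_1 = -10.7500 / 22.0000 = -0.489

-0.489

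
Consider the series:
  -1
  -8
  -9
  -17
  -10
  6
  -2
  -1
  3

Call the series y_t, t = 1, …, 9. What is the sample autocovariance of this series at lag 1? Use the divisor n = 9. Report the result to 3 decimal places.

14.840

Mean ȳ = (-1 − 8 − 9 − 17 − 10 + 6 − 2 − 1 + 3)/9 = -4.3333
Σ_{t=1}^{8}(y_t−ȳ)(y_{t+1}−ȳ) = 133.5556
γ_1 = 133.5556 / 9 = 14.840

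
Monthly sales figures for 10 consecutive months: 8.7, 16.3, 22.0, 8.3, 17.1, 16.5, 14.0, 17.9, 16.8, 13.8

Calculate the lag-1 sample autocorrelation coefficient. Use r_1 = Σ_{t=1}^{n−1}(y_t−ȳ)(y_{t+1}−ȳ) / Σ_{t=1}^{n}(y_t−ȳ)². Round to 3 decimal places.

Mean ȳ = (8.7 + 16.3 + 22.0 + 8.3 + 17.1 + 16.5 + 14.0 + 17.9 + 16.8 + 13.8)/10 = 15.1400
Numerator Σ_{t=1}^{9}(y_t−ȳ)(y_{t+1}−ȳ) = -59.5156
Denominator Σ(y_t−ȳ)² = 155.8240
r_1 = -59.5156 / 155.8240 = -0.382

-0.382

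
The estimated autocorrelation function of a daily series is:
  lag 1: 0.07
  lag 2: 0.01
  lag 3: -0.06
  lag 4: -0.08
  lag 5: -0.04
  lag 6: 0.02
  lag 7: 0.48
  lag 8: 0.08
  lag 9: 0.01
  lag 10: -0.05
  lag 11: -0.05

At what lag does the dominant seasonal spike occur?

The largest autocorrelation is r_7 = 0.48; the remaining lags stay at or below 0.08.
The dominant spike at lag 7 indicates a seasonal period of 7.

7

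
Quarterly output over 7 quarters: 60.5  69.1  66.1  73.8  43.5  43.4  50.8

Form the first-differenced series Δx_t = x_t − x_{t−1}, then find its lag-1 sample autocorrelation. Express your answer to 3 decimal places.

First differences Δx: 8.6, -3.0, 7.7, -30.3, -0.1, 7.4
Mean of differences = -1.6167
Numerator Σ(Δx_t−Δx̄)(Δx_{t+1}−Δx̄) = -324.0819
Denominator Σ(Δx_t−Δx̄)² = 1099.4283
r_1(Δx) = -324.0819 / 1099.4283 = -0.295

-0.295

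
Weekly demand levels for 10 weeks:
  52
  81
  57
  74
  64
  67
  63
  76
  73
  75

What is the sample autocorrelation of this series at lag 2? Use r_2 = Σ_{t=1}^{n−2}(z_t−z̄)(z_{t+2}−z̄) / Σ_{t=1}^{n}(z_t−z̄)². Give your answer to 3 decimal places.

0.442

Mean z̄ = (52 + 81 + 57 + 74 + 64 + 67 + 63 + 76 + 73 + 75)/10 = 68.2000
Numerator Σ_{t=1}^{8}(z_t−z̄)(z_{t+2}−z̄) = 336.3200
Denominator Σ(z_t−z̄)² = 761.6000
r_2 = 336.3200 / 761.6000 = 0.442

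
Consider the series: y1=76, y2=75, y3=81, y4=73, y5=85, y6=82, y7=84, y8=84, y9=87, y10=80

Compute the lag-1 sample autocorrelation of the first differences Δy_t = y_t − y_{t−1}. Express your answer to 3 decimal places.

First differences Δy: -1, 6, -8, 12, -3, 2, 0, 3, -7
Mean of differences = 0.4444
Numerator Σ(Δy_t−Δȳ)(Δy_{t+1}−Δȳ) = -218.5309
Denominator Σ(Δy_t−Δȳ)² = 314.2222
r_1(Δy) = -218.5309 / 314.2222 = -0.695

-0.695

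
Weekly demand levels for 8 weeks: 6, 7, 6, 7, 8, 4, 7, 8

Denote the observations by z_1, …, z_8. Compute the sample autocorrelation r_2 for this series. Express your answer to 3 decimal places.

Mean z̄ = (6 + 7 + 6 + 7 + 8 + 4 + 7 + 8)/8 = 6.6250
Deviations from mean: -0.6250, 0.3750, -0.6250, 0.3750, 1.3750, -2.6250, 0.3750, 1.3750
Numerator Σ_{t=1}^{6}(z_t−z̄)(z_{t+2}−z̄) = -4.4063
Denominator Σ(z_t−z̄)² = 11.8750
r_2 = -4.4063 / 11.8750 = -0.371

-0.371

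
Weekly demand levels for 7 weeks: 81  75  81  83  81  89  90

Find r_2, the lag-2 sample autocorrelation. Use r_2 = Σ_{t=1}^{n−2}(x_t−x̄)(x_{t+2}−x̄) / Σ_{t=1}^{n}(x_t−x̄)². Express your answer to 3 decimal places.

-0.041

Mean x̄ = (81 + 75 + 81 + 83 + 81 + 89 + 90)/7 = 82.8571
Deviations from mean: -1.8571, -7.8571, -1.8571, 0.1429, -1.8571, 6.1429, 7.1429
Σ(x_t−x̄)(x_{t+2}−x̄) = (3.4490) + (-1.1224) + (3.4490) + (0.8776) + (-13.2653) = -6.6122
Denominator Σ(x_t−x̄)² = 160.8571
r_2 = -6.6122 / 160.8571 = -0.041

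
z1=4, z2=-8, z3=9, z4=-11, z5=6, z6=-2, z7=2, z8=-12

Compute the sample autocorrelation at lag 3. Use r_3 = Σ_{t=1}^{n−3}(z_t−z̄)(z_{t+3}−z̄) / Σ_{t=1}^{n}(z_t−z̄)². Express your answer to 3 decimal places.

Mean z̄ = (4 − 8 + 9 − 11 + 6 − 2 + 2 − 12)/8 = -1.5000
Σ(z_t−z̄)(z_{t+3}−z̄) = (-52.2500) + (-48.7500) + (-5.2500) + (-33.2500) + (-78.7500) = -218.2500
Denominator Σ(z_t−z̄)² = 452.0000
r_3 = -218.2500 / 452.0000 = -0.483

-0.483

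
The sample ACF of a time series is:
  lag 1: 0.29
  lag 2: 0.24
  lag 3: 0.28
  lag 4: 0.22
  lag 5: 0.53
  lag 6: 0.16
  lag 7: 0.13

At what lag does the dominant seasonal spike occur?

5

The largest autocorrelation is r_5 = 0.53; the remaining lags stay at or below 0.29. The elevated value at lag 1 (0.29), dropping to 0.24 at lag 2, reflects decaying short-term dependence rather than seasonality.
The dominant spike at lag 5 indicates a seasonal period of 5.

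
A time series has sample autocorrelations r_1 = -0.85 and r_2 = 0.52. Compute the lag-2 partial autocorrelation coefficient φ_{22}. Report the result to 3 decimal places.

-0.730

φ_{22} = (r_2 − r_1²) / (1 − r_1²)
r_1² = (-0.85)² = 0.7225
Numerator = 0.52 − 0.7225 = -0.2025; denominator = 1 − 0.7225 = 0.2775
φ_{22} = -0.2025 / 0.2775 = -0.730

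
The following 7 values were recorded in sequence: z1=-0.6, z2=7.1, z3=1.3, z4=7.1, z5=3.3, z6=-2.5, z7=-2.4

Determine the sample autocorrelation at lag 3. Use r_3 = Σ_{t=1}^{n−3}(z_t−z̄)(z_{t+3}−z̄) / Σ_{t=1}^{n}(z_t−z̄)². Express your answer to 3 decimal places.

Mean z̄ = (-0.6 + 7.1 + 1.3 + 7.1 + 3.3 − 2.5 − 2.4)/7 = 1.9000
Σ(z_t−z̄)(z_{t+3}−z̄) = (-13.0000) + (7.2800) + (2.6400) + (-22.3600) = -25.4400
Denominator Σ(z_t−z̄)² = 100.5000
r_3 = -25.4400 / 100.5000 = -0.253

-0.253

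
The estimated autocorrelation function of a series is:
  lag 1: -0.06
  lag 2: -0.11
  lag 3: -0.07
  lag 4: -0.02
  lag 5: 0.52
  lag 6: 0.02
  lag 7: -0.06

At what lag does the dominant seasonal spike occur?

The largest autocorrelation is r_5 = 0.52; the remaining lags stay at or below 0.02.
The dominant spike at lag 5 indicates a seasonal period of 5.

5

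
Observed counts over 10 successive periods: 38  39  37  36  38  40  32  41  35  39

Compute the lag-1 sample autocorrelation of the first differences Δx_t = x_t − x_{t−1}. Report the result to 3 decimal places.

-0.776

First differences Δx: 1, -2, -1, 2, 2, -8, 9, -6, 4
Mean of differences = 0.1111
Numerator Σ(Δx_t−Δx̄)(Δx_{t+1}−Δx̄) = -163.5679
Denominator Σ(Δx_t−Δx̄)² = 210.8889
r_1(Δx) = -163.5679 / 210.8889 = -0.776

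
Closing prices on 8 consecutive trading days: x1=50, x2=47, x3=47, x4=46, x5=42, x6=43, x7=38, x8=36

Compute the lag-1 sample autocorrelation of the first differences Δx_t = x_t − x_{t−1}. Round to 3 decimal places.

-0.607

First differences Δx: -3, 0, -1, -4, 1, -5, -2
Mean of differences = -2.0000
Numerator Σ(Δx_t−Δx̄)(Δx_{t+1}−Δx̄) = -17.0000
Denominator Σ(Δx_t−Δx̄)² = 28.0000
r_1(Δx) = -17.0000 / 28.0000 = -0.607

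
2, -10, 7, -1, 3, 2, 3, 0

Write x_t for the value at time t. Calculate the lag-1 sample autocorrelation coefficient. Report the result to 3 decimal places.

Mean x̄ = (2 − 10 + 7 − 1 + 3 + 2 + 3 + 0)/8 = 0.7500
Deviations from mean: 1.2500, -10.7500, 6.2500, -1.7500, 2.2500, 1.2500, 2.2500, -0.7500
Σ(x_t−x̄)(x_{t+1}−x̄) = (-13.4375) + (-67.1875) + (-10.9375) + (-3.9375) + (2.8125) + (2.8125) + (-1.6875) = -91.5625
Denominator Σ(x_t−x̄)² = 171.5000
r_1 = -91.5625 / 171.5000 = -0.534

-0.534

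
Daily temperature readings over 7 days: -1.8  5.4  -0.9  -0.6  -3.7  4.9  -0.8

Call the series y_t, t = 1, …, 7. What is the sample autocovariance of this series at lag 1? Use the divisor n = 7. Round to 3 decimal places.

-5.117

Mean ȳ = (-1.8 + 5.4 − 0.9 − 0.6 − 3.7 + 4.9 − 0.8)/7 = 0.3571
Deviations: -2.1571, 5.0429, -1.2571, -0.9571, -4.0571, 4.5429, -1.1571
Σ_{t=1}^{6}(y_t−ȳ)(y_{t+1}−ȳ) = -35.8190
γ_1 = -35.8190 / 7 = -5.117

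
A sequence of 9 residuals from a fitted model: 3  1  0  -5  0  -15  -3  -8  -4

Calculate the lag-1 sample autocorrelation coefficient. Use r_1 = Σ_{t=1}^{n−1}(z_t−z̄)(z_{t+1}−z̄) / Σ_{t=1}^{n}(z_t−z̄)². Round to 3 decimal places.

-0.046

Mean z̄ = (3 + 1 + 0 − 5 + 0 − 15 − 3 − 8 − 4)/9 = -3.4444
Numerator Σ_{t=1}^{8}(z_t−z̄)(z_{t+1}−z̄) = -11.1975
Denominator Σ(z_t−z̄)² = 242.2222
r_1 = -11.1975 / 242.2222 = -0.046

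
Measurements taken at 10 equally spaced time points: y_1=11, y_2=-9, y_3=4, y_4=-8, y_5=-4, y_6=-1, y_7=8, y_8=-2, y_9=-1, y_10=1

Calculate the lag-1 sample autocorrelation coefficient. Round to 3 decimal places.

Mean ȳ = (11 − 9 + 4 − 8 − 4 − 1 + 8 − 2 − 1 + 1)/10 = -0.1000
Numerator Σ_{t=1}^{9}(y_t−ȳ)(y_{t+1}−ȳ) = -155.3100
Denominator Σ(y_t−ȳ)² = 368.9000
r_1 = -155.3100 / 368.9000 = -0.421

-0.421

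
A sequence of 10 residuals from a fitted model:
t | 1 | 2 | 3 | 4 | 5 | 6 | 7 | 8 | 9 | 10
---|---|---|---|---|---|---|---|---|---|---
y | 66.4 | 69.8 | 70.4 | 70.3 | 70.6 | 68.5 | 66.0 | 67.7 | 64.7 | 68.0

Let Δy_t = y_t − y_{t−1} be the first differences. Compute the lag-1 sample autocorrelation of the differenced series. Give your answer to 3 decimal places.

First differences Δy: 3.4, 0.6, -0.1, 0.3, -2.1, -2.5, 1.7, -3.0, 3.3
Mean of differences = 0.1778
Numerator Σ(Δy_t−Δȳ)(Δy_{t+1}−Δȳ) = -11.8049
Denominator Σ(Δy_t−Δȳ)² = 45.1756
r_1(Δy) = -11.8049 / 45.1756 = -0.261

-0.261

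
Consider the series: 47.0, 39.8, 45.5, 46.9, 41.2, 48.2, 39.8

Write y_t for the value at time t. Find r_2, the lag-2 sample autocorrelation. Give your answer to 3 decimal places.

0.149

Mean ȳ = (47.0 + 39.8 + 45.5 + 46.9 + 41.2 + 48.2 + 39.8)/7 = 44.0571
Deviations from mean: 2.9429, -4.2571, 1.4429, 2.8429, -2.8571, 4.1429, -4.2571
Numerator Σ_{t=1}^{5}(y_t−ȳ)(y_{t+2}−ȳ) = 11.9620
Denominator Σ(y_t−ȳ)² = 80.3971
r_2 = 11.9620 / 80.3971 = 0.149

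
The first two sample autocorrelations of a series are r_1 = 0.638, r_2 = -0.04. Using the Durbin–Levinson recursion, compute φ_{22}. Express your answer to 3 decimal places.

φ_{22} = (r_2 − r_1²) / (1 − r_1²)
r_1² = (0.638)² = 0.407044
Numerator = -0.04 − 0.4070 = -0.4470; denominator = 1 − 0.4070 = 0.5930
φ_{22} = -0.4470 / 0.5930 = -0.754

-0.754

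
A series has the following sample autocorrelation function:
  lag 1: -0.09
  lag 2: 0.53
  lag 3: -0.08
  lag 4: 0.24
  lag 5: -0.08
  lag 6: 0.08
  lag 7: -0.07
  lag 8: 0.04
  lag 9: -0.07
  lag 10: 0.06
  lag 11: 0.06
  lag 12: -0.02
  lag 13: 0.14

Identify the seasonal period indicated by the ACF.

2

The largest autocorrelation is r_2 = 0.53, with a weaker echo at lag 4 (0.24); the remaining lags stay at or below 0.14.
The dominant spike at lag 2 indicates a seasonal period of 2.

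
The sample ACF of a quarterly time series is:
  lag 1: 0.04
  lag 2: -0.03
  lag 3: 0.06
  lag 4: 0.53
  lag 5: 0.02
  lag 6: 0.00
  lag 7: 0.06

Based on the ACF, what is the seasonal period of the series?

4

The largest autocorrelation is r_4 = 0.53; the remaining lags stay at or below 0.06.
The dominant spike at lag 4 indicates a seasonal period of 4.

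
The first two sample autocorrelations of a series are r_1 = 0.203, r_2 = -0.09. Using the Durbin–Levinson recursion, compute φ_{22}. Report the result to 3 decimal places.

φ_{22} = (r_2 − r_1²) / (1 − r_1²)
r_1² = (0.203)² = 0.041209
Numerator = -0.09 − 0.0412 = -0.1312; denominator = 1 − 0.0412 = 0.9588
φ_{22} = -0.1312 / 0.9588 = -0.137

-0.137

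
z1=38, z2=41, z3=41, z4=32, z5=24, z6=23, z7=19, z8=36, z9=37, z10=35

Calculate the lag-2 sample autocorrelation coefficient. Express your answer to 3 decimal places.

Mean z̄ = (38 + 41 + 41 + 32 + 24 + 23 + 19 + 36 + 37 + 35)/10 = 32.6000
Numerator Σ_{t=1}^{8}(z_t−z̄)(z_{t+2}−z̄) = 6.4800
Denominator Σ(z_t−z̄)² = 558.4000
r_2 = 6.4800 / 558.4000 = 0.012

0.012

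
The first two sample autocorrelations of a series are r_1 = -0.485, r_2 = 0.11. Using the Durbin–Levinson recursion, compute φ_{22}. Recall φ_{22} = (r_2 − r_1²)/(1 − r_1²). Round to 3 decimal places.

-0.164

φ_{22} = (r_2 − r_1²) / (1 − r_1²)
r_1² = (-0.485)² = 0.235225
Numerator = 0.11 − 0.2352 = -0.1252; denominator = 1 − 0.2352 = 0.7648
φ_{22} = -0.1252 / 0.7648 = -0.164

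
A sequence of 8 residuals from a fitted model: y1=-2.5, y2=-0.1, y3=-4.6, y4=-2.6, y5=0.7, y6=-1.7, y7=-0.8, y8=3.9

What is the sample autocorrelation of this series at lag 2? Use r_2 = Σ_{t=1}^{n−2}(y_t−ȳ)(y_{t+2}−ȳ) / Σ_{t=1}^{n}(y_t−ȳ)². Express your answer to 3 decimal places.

Mean ȳ = (-2.5 − 0.1 − 4.6 − 2.6 + 0.7 − 1.7 − 0.8 + 3.9)/8 = -0.9625
Deviations from mean: -1.5375, 0.8625, -3.6375, -1.6375, 1.6625, -0.7375, 0.1625, 4.8625
Σ(y_t−ȳ)(y_{t+2}−ȳ) = (5.5927) + (-1.4123) + (-6.0473) + (1.2077) + (0.2702) + (-3.5861) = -3.9753
Denominator Σ(y_t−ȳ)² = 45.9988
r_2 = -3.9753 / 45.9988 = -0.086

-0.086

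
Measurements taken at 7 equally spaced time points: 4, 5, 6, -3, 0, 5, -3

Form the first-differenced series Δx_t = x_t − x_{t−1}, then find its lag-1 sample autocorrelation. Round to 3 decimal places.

-0.355

First differences Δx: 1, 1, -9, 3, 5, -8
Mean of differences = -1.1667
Numerator Σ(Δx_t−Δx̄)(Δx_{t+1}−Δx̄) = -61.3611
Denominator Σ(Δx_t−Δx̄)² = 172.8333
r_1(Δx) = -61.3611 / 172.8333 = -0.355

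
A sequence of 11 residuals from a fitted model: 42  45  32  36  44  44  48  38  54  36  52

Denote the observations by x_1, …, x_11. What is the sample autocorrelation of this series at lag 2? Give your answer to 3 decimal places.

Mean x̄ = (42 + 45 + 32 + 36 + 44 + 44 + 48 + 38 + 54 + 36 + 52)/11 = 42.8182
Numerator Σ_{t=1}^{9}(x_t−x̄)(x_{t+2}−x̄) = 167.0248
Denominator Σ(x_t−x̄)² = 477.6364
r_2 = 167.0248 / 477.6364 = 0.350

0.350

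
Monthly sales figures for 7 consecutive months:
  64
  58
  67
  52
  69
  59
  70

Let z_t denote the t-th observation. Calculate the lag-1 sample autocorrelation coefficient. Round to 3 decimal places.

-0.721

Mean z̄ = (64 + 58 + 67 + 52 + 69 + 59 + 70)/7 = 62.7143
Deviations from mean: 1.2857, -4.7143, 4.2857, -10.7143, 6.2857, -3.7143, 7.2857
Σ(z_t−z̄)(z_{t+1}−z̄) = (-6.0612) + (-20.2041) + (-45.9184) + (-67.3469) + (-23.3469) + (-27.0612) = -189.9388
Denominator Σ(z_t−z̄)² = 263.4286
r_1 = -189.9388 / 263.4286 = -0.721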